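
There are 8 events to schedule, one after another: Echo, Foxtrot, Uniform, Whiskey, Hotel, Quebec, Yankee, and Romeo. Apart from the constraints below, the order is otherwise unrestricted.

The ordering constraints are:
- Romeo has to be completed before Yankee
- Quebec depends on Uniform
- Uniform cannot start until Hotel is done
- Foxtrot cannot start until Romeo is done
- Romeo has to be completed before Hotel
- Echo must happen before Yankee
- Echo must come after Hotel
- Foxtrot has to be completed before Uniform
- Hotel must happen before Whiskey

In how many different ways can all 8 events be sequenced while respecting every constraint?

90

Only Romeo has no prerequisites, so it must go first.
Counting all ways to extend the partial order to a total order gives 90.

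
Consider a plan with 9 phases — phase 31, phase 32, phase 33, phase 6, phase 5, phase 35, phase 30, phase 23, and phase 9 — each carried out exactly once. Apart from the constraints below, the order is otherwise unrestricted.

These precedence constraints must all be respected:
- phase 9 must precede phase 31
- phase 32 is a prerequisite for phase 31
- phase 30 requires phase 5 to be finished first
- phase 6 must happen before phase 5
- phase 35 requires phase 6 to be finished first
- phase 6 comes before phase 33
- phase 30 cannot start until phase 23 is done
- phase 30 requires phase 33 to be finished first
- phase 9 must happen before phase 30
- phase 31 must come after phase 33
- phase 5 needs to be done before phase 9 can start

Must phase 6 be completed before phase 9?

Tracing the constraints gives a chain: phase 6 → phase 5 → phase 9.
So phase 6 must precede phase 9 in any valid ordering.

Yes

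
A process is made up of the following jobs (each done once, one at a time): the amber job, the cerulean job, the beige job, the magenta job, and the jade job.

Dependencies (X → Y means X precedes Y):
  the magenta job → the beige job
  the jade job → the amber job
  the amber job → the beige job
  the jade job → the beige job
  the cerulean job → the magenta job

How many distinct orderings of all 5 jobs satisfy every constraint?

The jobs with no prerequisites are the cerulean job, the jade job; any of them can be placed first.
Counting all ways to extend the partial order to a total order gives 6.

6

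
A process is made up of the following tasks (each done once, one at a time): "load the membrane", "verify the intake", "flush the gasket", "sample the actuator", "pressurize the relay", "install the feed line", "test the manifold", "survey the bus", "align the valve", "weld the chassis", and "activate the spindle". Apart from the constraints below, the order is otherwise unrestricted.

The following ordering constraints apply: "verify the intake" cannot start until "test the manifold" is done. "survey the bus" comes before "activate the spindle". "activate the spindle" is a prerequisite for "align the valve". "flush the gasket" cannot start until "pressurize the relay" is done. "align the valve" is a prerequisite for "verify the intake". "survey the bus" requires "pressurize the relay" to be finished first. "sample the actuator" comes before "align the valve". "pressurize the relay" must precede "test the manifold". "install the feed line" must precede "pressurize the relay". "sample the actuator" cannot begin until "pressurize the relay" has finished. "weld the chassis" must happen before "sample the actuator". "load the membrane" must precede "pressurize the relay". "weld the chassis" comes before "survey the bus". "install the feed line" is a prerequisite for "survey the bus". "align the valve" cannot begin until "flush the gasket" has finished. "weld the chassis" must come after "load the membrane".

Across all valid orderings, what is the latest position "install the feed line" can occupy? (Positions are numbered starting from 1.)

Every task that must follow "install the feed line" has to come after it. Tracing all chains starting from "install the feed line", those tasks are: "verify the intake", "flush the gasket", "sample the actuator", "pressurize the relay", "test the manifold", "survey the bus", "align the valve", "activate the spindle" — 8 in total.
With 8 mandatory successors out of 11 tasks total, the latest slot for "install the feed line" is 11−8 = 3, and it's reachable by doing all non-successors before "install the feed line".

3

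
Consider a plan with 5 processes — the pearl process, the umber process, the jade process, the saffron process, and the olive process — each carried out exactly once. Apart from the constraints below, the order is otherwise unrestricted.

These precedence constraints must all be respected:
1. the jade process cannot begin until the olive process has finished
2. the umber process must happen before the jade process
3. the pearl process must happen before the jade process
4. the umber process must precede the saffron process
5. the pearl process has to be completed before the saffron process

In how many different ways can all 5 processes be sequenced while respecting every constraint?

3 processes have no prerequisites (the pearl process, the umber process, the olive process), so any of them could come first.
Systematically extending each partial ordering one process at a time and counting, there are 14 complete orderings.

14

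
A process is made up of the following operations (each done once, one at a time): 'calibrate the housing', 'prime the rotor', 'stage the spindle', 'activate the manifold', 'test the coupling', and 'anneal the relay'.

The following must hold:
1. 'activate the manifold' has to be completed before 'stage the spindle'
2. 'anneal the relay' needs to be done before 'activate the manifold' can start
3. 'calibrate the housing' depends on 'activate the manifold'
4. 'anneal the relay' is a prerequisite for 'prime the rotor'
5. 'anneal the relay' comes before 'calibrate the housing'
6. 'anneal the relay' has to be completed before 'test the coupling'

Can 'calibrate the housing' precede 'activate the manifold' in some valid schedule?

The constraints give a chain 'activate the manifold' → 'calibrate the housing', which forces 'activate the manifold' before 'calibrate the housing'.
So no valid ordering can have 'calibrate the housing' before 'activate the manifold'.

No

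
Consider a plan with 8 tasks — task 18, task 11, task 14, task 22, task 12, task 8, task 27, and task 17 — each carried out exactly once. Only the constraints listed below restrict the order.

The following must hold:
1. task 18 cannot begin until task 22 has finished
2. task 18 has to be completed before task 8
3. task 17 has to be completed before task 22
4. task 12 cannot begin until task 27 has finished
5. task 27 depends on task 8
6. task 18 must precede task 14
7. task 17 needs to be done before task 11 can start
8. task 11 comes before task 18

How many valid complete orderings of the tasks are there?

Task 17 is the only task with nothing required before it, so every ordering starts there.
Counting all ways to extend the partial order to a total order gives 8.

8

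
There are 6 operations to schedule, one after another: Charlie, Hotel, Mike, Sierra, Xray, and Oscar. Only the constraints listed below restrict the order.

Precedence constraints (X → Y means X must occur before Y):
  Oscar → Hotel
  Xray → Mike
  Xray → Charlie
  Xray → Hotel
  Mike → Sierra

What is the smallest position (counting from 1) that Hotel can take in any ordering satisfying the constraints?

Every operation that must precede Hotel has to come before it. Tracing all chains that end at Hotel, those operations are: Xray, Oscar — 2 in total.
With 2 mandatory predecessors, the earliest Hotel can sit is position 2+1 = 3, and placing just those 2 first achieves it.

3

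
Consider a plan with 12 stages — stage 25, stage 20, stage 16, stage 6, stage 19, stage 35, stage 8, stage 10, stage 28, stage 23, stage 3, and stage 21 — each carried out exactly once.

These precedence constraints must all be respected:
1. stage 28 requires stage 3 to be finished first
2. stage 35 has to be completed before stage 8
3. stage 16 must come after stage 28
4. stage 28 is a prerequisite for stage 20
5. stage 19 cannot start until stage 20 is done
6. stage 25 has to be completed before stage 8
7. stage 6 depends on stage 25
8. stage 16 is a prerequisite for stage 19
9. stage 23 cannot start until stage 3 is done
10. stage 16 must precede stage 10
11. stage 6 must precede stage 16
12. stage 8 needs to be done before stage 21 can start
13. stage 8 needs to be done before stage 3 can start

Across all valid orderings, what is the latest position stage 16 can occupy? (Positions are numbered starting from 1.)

Every stage that must follow stage 16 has to come after it. Tracing all chains starting from stage 16, those stages are: stage 19, stage 10 — 2 in total.
So at least 2 stages follow stage 16, putting stage 16 no later than position 10. That position is achievable by scheduling everything else first.

10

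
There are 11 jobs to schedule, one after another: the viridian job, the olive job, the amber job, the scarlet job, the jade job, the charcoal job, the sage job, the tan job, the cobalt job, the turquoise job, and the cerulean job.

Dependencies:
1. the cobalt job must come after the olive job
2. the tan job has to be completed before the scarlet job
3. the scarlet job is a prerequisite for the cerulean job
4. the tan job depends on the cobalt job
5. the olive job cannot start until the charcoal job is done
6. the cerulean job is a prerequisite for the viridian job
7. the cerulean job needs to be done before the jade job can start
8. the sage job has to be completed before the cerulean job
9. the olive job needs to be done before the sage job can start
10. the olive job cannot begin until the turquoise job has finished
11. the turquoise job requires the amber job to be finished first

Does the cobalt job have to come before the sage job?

No

The cobalt job and the sage job are not related by any chain of constraints.
A valid ordering placing the sage job before the cobalt job exists, so the answer is no.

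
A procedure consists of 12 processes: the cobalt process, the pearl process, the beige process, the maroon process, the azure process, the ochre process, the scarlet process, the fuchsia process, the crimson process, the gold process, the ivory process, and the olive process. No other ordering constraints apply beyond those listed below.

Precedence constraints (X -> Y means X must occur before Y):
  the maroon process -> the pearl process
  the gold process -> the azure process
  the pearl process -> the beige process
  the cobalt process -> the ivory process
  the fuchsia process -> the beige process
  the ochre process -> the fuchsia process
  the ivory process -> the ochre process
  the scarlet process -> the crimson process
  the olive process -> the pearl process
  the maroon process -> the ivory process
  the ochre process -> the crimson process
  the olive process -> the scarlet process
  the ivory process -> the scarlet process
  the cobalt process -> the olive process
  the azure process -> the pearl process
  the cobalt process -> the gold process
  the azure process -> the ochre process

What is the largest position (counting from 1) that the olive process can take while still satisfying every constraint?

8

Following every chain forward from the olive process, the processes that must come later are the pearl process, the beige process, the scarlet process, the crimson process — 4 of them.
With 4 mandatory successors out of 12 processes total, the latest slot for the olive process is 12−4 = 8, and it's reachable by doing all non-successors before the olive process.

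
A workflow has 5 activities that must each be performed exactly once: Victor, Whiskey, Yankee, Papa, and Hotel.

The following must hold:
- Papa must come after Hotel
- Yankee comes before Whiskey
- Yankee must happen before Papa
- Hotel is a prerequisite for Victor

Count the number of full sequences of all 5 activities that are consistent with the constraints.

16

The activities with no prerequisites are Yankee, Hotel; any of them can be placed first.
Systematically extending each partial ordering one activity at a time and counting, there are 16 complete orderings.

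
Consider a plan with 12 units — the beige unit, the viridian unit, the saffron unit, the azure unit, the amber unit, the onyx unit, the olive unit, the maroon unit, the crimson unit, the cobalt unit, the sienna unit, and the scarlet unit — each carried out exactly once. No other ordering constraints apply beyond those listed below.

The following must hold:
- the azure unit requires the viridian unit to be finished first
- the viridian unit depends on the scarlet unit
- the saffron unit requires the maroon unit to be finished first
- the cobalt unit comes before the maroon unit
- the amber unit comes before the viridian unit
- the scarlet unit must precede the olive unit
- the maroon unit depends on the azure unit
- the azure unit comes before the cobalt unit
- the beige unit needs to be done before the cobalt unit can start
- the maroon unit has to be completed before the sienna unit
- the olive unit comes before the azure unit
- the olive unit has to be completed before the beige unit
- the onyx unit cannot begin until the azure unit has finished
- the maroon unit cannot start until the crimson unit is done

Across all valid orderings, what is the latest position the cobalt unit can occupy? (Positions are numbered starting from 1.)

Every unit that must follow the cobalt unit has to come after it. Tracing all chains starting from the cobalt unit, those units are: the saffron unit, the maroon unit, the sienna unit — 3 in total.
So at least 3 units follow the cobalt unit, putting the cobalt unit no later than position 9. That position is achievable by scheduling everything else first.

9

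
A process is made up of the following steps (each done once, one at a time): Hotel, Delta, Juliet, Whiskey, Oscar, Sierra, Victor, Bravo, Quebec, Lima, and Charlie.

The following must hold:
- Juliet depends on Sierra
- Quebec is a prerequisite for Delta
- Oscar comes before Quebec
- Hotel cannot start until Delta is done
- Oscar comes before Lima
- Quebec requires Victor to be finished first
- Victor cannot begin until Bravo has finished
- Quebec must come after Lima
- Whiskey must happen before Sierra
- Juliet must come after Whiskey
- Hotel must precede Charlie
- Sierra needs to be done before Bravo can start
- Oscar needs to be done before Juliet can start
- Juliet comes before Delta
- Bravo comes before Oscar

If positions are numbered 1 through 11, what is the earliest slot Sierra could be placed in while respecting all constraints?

2

The only step forced before Sierra (directly or transitively) is Whiskey.
So at minimum 1 step comes before Sierra, putting Sierra no earlier than position 2. That position is achievable by scheduling exactly that predecessor first.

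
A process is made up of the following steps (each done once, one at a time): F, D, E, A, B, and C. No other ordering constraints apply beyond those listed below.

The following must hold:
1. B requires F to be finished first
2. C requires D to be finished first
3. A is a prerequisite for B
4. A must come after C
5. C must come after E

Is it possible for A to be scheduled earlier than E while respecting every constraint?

The constraints give a chain E → C → A, which forces E before A.
So no valid ordering can have A before E.

No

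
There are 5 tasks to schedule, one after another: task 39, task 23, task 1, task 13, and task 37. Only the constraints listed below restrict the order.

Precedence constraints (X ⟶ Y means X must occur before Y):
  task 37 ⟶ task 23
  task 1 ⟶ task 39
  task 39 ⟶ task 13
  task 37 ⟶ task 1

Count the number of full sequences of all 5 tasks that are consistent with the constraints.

4

Task 37 is the only task with nothing required before it, so every ordering starts there.
Systematically extending each partial ordering one task at a time and counting, there are 4 complete orderings.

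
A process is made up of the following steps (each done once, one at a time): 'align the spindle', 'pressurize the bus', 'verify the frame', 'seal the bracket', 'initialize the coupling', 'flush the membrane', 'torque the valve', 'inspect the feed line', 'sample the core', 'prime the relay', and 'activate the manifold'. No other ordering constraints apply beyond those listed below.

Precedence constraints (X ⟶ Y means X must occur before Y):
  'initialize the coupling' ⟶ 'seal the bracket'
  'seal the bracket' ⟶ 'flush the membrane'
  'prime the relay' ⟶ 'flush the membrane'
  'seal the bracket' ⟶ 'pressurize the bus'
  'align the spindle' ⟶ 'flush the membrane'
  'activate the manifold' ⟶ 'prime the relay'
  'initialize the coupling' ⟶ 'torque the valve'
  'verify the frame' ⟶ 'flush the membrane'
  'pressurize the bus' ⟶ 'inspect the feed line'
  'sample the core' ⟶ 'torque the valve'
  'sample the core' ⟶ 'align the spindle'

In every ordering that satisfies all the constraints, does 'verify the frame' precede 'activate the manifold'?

Nothing in the constraints links 'verify the frame' and 'activate the manifold'; they are unordered relative to each other.
There exist valid orderings with 'activate the manifold' before 'verify the frame', so 'verify the frame' is not required to come first.

No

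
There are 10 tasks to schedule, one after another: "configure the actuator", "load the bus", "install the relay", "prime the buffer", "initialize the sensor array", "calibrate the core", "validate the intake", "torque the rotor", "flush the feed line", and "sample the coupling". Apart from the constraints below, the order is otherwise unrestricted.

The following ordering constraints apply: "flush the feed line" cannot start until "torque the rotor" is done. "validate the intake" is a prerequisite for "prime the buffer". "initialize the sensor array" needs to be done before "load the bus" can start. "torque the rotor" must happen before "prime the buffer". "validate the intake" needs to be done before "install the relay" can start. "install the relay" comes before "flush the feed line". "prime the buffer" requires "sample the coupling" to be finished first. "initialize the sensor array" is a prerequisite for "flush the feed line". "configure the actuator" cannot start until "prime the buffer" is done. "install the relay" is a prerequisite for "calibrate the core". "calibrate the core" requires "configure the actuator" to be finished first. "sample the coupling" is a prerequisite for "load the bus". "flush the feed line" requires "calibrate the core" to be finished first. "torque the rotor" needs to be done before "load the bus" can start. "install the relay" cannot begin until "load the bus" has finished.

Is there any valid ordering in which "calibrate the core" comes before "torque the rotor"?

No

There is a dependency chain "torque the rotor" → "load the bus" → "install the relay" → "calibrate the core", so "calibrate the core" always comes after "torque the rotor".
Hence "calibrate the core" can never be scheduled before "torque the rotor".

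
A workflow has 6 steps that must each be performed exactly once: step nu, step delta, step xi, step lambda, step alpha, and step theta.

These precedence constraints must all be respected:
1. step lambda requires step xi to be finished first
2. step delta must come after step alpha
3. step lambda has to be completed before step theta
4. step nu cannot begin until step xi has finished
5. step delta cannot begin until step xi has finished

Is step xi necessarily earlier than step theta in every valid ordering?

Yes

Chaining the stated constraints: step xi → step lambda → step theta.
Hence step xi necessarily comes before step theta.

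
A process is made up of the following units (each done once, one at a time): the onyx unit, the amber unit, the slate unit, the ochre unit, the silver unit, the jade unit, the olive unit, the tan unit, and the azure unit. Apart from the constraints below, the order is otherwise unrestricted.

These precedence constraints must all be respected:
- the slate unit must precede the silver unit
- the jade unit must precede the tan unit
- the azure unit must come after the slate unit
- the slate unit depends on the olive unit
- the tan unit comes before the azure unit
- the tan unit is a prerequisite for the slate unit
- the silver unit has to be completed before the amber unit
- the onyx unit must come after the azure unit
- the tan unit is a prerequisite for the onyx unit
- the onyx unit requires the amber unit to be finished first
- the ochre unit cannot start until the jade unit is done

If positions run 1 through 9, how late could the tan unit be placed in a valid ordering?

Every unit that must follow the tan unit has to come after it. Tracing all chains starting from the tan unit, those units are: the onyx unit, the amber unit, the slate unit, the silver unit, the azure unit — 5 in total.
So at least 5 units follow the tan unit, putting the tan unit no later than position 4. That position is achievable by scheduling everything else first.

4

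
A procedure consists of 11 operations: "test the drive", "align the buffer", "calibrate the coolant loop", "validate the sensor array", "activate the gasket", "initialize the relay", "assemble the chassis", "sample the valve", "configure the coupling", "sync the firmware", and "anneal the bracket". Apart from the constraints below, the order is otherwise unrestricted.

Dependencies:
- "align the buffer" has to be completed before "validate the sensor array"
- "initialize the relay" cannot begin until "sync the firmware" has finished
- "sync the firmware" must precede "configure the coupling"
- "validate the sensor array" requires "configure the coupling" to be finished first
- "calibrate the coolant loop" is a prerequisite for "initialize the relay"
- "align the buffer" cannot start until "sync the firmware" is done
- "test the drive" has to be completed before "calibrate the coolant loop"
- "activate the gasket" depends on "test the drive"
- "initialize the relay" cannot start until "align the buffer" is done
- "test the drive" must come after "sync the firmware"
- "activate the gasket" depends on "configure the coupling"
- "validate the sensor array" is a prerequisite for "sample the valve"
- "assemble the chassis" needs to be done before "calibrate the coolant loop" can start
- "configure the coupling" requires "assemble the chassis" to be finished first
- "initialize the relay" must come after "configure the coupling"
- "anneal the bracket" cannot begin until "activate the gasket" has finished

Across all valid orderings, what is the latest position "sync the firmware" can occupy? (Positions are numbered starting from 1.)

2

Every operation that must follow "sync the firmware" has to come after it. Tracing all chains starting from "sync the firmware", those operations are: "test the drive", "align the buffer", "calibrate the coolant loop", "validate the sensor array", "activate the gasket", "initialize the relay", "sample the valve", "configure the coupling", "anneal the bracket" — 9 in total.
With 9 mandatory successors out of 11 operations total, the latest slot for "sync the firmware" is 11−9 = 2, and it's reachable by doing all non-successors before "sync the firmware".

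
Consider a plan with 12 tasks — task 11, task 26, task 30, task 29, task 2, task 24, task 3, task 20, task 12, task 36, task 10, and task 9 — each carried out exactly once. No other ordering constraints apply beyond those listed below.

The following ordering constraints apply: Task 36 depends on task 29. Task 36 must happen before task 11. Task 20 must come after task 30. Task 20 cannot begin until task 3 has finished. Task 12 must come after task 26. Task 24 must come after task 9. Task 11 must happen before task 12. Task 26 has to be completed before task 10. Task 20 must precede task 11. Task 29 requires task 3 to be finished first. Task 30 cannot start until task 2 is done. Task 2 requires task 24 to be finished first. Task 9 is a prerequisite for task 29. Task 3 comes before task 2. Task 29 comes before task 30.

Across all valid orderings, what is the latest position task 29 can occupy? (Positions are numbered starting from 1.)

Following every chain forward from task 29, the tasks that must come later are task 11, task 30, task 20, task 12, task 36 — 5 of them.
So at least 5 tasks follow task 29, putting task 29 no later than position 7. That position is achievable by scheduling everything else first.

7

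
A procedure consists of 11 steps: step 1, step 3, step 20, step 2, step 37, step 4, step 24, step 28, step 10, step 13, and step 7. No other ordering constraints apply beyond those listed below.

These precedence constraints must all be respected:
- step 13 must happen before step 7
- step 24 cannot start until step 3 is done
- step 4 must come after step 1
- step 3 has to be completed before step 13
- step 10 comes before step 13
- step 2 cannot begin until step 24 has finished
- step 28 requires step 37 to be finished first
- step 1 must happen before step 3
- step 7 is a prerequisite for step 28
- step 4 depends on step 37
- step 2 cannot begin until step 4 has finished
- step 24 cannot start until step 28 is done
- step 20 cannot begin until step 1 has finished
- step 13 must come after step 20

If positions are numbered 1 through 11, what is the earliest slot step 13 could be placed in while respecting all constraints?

Every step that must precede step 13 has to come before it. Tracing all chains that end at step 13, those steps are: step 1, step 3, step 20, step 10 — 4 in total.
So at minimum 4 steps come before step 13, putting step 13 no earlier than position 5. That position is achievable by scheduling exactly those predecessors first.

5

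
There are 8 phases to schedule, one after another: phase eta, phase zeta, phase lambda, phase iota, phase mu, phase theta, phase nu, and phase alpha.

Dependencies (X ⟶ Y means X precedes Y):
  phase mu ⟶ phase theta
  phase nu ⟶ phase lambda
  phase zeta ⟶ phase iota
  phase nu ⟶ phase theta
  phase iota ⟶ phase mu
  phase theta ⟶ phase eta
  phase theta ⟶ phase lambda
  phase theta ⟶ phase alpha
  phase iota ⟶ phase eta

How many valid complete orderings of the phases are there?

24

The phases with no prerequisites are phase zeta, phase nu; any of them can be placed first.
Counting all ways to extend the partial order to a total order gives 24.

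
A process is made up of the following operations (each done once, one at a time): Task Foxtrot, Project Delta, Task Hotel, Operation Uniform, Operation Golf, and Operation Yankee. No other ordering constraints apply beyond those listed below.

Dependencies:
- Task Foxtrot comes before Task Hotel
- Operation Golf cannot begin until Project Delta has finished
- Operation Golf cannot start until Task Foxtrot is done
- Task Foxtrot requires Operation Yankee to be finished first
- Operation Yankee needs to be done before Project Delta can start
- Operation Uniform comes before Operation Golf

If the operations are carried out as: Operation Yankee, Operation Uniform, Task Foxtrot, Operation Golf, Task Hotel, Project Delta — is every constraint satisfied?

No

The sequence places Operation Golf ahead of Project Delta.
But one of the constraints requires Project Delta before Operation Golf, so this ordering violates it.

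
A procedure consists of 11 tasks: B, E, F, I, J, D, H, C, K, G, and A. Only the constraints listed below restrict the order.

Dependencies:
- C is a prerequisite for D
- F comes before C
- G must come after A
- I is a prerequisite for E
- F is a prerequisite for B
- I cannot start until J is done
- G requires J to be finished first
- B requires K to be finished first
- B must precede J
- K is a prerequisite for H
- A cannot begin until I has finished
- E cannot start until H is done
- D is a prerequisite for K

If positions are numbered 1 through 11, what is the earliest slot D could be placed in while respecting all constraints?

Every task that must precede D has to come before it. Tracing all chains that end at D, those tasks are: F, C — 2 in total.
With 2 mandatory predecessors, the earliest D can sit is position 2+1 = 3, and placing just those 2 first achieves it.

3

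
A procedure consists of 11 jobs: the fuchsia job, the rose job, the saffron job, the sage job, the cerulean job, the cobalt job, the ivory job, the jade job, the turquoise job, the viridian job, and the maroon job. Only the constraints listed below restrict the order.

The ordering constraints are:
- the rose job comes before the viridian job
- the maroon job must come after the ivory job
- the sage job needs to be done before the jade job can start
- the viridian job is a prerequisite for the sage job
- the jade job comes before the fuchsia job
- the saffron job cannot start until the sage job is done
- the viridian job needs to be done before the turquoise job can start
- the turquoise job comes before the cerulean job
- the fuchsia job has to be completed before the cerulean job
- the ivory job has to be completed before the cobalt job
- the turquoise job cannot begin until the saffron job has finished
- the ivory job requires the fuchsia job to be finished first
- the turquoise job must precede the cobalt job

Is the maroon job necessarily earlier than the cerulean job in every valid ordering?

The maroon job and the cerulean job are not related by any chain of constraints.
So the maroon job can come before the cerulean job or after — it is not forced.

No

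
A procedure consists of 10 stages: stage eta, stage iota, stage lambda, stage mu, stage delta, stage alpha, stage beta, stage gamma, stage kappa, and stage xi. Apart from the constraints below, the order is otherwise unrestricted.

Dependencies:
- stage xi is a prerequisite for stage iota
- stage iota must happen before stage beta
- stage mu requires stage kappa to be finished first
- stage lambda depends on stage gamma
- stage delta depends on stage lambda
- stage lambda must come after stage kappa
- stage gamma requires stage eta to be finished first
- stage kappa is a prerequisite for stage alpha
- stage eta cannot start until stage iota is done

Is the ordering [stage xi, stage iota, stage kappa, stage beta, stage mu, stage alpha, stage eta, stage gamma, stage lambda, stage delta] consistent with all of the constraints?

Yes

Every stated constraint is respected: stage kappa sits at position 3, ahead of stage lambda at position 9, and each of the other listed pairs likewise has the predecessor earlier in the sequence.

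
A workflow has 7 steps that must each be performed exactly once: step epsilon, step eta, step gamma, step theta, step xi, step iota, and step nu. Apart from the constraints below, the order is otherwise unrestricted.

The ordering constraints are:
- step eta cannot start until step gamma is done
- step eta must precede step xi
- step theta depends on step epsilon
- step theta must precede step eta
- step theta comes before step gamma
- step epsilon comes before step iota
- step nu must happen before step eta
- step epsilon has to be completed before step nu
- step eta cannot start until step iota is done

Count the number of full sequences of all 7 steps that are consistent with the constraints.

Step epsilon is the only step with nothing required before it, so every ordering starts there.
Counting all ways to extend the partial order to a total order gives 12.

12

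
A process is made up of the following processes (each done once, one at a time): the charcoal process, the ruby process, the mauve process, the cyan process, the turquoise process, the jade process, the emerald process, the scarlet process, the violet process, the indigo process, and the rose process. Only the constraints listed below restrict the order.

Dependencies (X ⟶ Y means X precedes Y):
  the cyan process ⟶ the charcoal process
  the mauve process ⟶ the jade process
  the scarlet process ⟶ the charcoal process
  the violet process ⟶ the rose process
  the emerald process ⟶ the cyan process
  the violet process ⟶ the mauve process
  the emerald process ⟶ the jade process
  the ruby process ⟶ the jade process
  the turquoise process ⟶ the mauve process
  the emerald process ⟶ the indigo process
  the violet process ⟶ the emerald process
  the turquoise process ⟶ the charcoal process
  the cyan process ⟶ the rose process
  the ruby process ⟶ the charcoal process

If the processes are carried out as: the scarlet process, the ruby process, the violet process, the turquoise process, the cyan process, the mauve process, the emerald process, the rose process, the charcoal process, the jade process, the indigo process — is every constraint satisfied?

No

Here the emerald process comes after the cyan process.
That contradicts the constraint that the emerald process must precede the cyan process.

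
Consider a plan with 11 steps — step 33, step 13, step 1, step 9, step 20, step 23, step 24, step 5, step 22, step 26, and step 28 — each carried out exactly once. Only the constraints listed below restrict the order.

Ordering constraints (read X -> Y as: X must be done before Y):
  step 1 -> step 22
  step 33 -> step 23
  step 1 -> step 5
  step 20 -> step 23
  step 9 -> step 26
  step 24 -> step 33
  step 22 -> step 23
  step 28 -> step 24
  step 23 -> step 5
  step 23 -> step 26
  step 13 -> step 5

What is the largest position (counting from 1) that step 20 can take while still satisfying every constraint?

8

Every step that must follow step 20 has to come after it. Tracing all chains starting from step 20, those steps are: step 23, step 5, step 26 — 3 in total.
With 3 mandatory successors out of 11 steps total, the latest slot for step 20 is 11−3 = 8, and it's reachable by doing all non-successors before step 20.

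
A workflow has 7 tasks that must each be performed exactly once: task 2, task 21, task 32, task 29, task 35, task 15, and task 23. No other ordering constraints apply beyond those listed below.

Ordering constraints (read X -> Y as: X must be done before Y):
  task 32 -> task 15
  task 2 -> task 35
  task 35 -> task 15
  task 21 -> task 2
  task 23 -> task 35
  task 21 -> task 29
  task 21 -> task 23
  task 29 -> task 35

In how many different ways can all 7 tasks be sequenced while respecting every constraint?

36

The tasks with no prerequisites are task 21, task 32; any of them can be placed first.
Systematically extending each partial ordering one task at a time and counting, there are 36 complete orderings.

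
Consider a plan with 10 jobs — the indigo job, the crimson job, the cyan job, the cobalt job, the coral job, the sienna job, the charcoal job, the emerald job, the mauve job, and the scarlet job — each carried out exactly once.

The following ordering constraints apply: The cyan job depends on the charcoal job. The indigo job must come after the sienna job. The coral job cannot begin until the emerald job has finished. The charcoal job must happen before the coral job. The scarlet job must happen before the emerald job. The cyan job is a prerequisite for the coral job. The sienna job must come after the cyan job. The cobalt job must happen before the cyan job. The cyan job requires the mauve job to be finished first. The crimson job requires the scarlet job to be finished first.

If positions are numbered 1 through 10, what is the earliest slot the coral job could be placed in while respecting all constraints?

Every job that must precede the coral job has to come before it. Tracing all chains that end at the coral job, those jobs are: the cyan job, the cobalt job, the charcoal job, the emerald job, the mauve job, the scarlet job — 6 in total.
With 6 mandatory predecessors, the earliest the coral job can sit is position 6+1 = 7, and placing just those 6 first achieves it.

7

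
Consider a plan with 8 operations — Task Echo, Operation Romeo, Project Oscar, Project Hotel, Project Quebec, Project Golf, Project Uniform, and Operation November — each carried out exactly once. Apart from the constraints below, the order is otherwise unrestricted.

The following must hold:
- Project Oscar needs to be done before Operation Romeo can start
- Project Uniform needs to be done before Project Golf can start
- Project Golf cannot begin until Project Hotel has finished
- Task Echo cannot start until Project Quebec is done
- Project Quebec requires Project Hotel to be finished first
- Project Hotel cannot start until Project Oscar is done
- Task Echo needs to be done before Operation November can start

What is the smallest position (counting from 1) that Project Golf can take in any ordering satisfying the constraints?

4

The operations that are forced before Project Golf, directly or transitively, are Project Oscar, Project Hotel, Project Uniform. That's 3 operations.
So at minimum 3 operations come before Project Golf, putting Project Golf no earlier than position 4. That position is achievable by scheduling exactly those predecessors first.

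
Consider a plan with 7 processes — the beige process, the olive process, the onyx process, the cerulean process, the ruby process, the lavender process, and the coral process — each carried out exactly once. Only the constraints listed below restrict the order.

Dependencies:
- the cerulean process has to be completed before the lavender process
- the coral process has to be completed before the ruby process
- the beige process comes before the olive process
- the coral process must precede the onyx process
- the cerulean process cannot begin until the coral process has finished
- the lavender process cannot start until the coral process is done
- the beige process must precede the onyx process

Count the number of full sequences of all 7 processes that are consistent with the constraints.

The processes with no prerequisites are the beige process, the coral process; any of them can be placed first.
Counting all ways to extend the partial order to a total order gives 192.

192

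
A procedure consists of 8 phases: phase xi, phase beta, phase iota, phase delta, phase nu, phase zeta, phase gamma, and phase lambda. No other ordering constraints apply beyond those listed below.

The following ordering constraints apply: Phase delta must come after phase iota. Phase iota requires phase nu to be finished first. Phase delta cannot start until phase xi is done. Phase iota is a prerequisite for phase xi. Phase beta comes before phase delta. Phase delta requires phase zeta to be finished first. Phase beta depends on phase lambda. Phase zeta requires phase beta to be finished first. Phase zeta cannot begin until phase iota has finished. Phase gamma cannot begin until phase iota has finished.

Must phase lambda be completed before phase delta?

Yes

There is a constraint chain phase lambda → phase beta → phase delta.
So phase lambda must precede phase delta in any valid ordering.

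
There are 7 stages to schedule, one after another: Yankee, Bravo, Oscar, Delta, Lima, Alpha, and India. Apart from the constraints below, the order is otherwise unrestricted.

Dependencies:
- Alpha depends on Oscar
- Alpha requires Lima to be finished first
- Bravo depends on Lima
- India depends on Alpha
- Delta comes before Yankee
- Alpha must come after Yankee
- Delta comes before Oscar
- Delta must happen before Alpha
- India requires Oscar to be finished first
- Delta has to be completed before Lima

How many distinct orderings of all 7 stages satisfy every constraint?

Delta is the only stage with nothing required before it, so every ordering starts there.
Counting all ways to extend the partial order to a total order gives 24.

24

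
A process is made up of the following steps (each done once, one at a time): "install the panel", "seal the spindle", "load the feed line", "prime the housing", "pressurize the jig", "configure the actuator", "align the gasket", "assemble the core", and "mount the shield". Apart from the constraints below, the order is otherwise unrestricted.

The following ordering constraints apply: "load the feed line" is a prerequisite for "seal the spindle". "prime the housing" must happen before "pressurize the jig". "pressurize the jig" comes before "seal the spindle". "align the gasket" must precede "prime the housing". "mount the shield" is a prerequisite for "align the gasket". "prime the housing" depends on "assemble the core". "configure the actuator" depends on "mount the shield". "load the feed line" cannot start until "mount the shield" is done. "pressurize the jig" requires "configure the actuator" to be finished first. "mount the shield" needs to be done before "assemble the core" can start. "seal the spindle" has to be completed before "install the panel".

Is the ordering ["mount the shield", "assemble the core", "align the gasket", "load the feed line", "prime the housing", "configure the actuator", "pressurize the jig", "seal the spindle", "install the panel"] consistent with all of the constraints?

Every stated constraint is respected: "mount the shield" sits at position 1, ahead of "configure the actuator" at position 6, and each of the other listed pairs likewise has the predecessor earlier in the sequence.

Yes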